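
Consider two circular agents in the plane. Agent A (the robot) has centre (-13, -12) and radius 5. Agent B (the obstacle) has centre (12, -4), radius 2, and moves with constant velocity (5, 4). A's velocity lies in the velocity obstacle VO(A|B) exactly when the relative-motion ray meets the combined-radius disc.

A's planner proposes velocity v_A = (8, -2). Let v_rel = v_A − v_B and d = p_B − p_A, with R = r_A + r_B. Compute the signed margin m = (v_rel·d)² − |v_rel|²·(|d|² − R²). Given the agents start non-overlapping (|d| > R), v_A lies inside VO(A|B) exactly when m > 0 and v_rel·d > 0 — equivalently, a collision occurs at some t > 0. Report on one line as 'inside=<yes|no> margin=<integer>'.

d = (25, 8),  |d|² = 689;  R = 5+2 = 7,  c = 689−7² = 640
v_rel = (3, -6),  |v_rel|² = 45;  v_rel·d = (3)·(25) + (-6)·(8) = 27
45·t² − 54·t + 640 = 0  ⇒  m = 27² − 45·640 = -28071
m = -28071 < 0,  v_rel·d = 27 > 0  ⇒  outside

inside=no margin=-28071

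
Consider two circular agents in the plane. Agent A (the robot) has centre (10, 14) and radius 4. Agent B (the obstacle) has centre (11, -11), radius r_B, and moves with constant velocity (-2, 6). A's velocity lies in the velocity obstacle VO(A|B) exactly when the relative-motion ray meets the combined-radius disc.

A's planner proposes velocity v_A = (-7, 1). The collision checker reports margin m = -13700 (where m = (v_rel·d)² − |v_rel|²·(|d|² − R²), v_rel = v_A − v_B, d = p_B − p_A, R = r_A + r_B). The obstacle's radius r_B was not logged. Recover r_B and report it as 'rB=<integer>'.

m = -13700
d = (1, -25);  v_rel = (-5, -5),  |v_rel|² = 50
v_rel×d = (-5)·(-25) − (-5)·(1) = 130
since m = R²·50 − 130²:  R² = (16900 + -13700) / 50 = 64
R = √64 = 8  ⇒  r_B = 8 − 4 = 4

rB=4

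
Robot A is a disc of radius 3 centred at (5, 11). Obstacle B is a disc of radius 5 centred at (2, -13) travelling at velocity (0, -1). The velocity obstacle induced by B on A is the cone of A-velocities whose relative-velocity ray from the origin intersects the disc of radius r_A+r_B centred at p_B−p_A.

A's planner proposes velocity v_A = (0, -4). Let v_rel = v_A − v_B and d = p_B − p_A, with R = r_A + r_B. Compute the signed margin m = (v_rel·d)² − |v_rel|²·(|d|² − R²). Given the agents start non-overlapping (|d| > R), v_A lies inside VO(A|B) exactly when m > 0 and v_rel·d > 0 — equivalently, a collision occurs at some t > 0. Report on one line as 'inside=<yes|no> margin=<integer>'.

d = (-3, -24),  |d|² = 585;  R = 3+5 = 8,  c = 585−8² = 521
v_rel = (0, -3),  |v_rel|² = 9;  v_rel·d = (0)·(-3) + (-3)·(-24) = 72
9·t² − 144·t + 521 = 0  ⇒  m = 72² − 9·521 = 495
m = 495 > 0,  v_rel·d = 72 > 0  ⇒  inside

inside=yes margin=495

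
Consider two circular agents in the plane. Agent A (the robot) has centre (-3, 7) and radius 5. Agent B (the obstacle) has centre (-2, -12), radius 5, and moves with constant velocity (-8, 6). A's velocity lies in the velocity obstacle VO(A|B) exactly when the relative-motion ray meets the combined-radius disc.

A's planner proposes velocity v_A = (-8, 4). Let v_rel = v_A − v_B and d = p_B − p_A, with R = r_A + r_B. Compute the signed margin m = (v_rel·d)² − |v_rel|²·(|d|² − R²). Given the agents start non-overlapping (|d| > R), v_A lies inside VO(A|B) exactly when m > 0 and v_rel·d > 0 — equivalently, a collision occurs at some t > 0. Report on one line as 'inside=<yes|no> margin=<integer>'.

d = (1, -19),  |d|² = 362;  R = 5+5 = 10,  c = 362−10² = 262
v_rel = (0, -2),  |v_rel|² = 4;  v_rel·d = (0)·(1) + (-2)·(-19) = 38
4·t² − 76·t + 262 = 0  ⇒  m = 38² − 4·262 = 396
m = 396 > 0,  v_rel·d = 38 > 0  ⇒  inside

inside=yes margin=396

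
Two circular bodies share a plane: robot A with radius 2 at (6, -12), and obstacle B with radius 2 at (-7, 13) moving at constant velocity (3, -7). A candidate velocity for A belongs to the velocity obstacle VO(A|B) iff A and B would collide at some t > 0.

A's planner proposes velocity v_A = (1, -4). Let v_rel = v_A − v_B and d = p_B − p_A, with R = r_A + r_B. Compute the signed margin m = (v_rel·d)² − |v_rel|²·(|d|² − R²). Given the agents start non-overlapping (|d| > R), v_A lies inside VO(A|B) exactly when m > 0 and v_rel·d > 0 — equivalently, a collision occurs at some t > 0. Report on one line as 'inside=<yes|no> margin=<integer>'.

d = (-13, 25),  |d|² = 794;  R = 2+2 = 4,  c = 794−4² = 778
v_rel = (-2, 3),  |v_rel|² = 13;  v_rel·d = (-2)·(-13) + (3)·(25) = 101
13·t² − 202·t + 778 = 0  ⇒  m = 101² − 13·778 = 87
m = 87 > 0,  v_rel·d = 101 > 0  ⇒  inside

inside=yes margin=87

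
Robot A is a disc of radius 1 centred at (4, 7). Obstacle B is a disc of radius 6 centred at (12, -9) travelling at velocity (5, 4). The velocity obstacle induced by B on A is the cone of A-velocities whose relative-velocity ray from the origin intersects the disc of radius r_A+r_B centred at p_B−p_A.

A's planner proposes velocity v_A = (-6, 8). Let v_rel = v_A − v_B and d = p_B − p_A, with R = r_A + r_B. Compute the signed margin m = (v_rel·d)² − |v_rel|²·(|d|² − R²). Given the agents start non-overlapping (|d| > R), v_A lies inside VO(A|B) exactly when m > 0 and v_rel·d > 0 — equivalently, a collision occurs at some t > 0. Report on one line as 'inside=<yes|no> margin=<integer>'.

d = (8, -16),  |d|² = 320;  R = 1+6 = 7,  c = 320−7² = 271
v_rel = (-11, 4),  |v_rel|² = 137;  v_rel·d = (-11)·(8) + (4)·(-16) = -152
137·t² + 304·t + 271 = 0  ⇒  m = (-152)² − 137·271 = -14023
m = -14023 < 0,  v_rel·d = -152 < 0  ⇒  outside

inside=no margin=-14023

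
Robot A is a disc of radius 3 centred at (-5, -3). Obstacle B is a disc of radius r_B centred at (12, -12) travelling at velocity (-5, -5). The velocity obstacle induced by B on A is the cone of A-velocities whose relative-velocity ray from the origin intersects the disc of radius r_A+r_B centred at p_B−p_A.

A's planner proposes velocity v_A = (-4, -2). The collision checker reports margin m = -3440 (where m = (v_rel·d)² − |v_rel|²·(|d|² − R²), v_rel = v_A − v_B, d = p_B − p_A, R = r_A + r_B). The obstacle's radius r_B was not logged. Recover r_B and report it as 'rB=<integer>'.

m = -3440
d = (17, -9);  v_rel = (1, 3),  |v_rel|² = 10
v_rel×d = (1)·(-9) − (3)·(17) = -60
since m = R²·10 − (-60)²:  R² = (3600 + -3440) / 10 = 16
R = √16 = 4  ⇒  r_B = 4 − 3 = 1

rB=1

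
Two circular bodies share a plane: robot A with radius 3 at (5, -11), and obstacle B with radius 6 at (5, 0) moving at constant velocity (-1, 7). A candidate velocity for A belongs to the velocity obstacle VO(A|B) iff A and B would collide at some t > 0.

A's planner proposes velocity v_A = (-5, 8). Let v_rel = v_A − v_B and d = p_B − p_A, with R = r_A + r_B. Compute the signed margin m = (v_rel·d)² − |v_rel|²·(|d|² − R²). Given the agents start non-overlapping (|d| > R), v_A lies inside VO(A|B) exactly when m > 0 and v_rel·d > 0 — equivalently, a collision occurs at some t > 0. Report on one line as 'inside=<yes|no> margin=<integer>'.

d = (0, 11),  |d|² = 121;  R = 3+6 = 9,  c = 121−9² = 40
v_rel = (-4, 1),  |v_rel|² = 17;  v_rel·d = (-4)·(0) + (1)·(11) = 11
17·t² − 22·t + 40 = 0  ⇒  m = 11² − 17·40 = -559
m = -559 < 0,  v_rel·d = 11 > 0  ⇒  outside

inside=no margin=-559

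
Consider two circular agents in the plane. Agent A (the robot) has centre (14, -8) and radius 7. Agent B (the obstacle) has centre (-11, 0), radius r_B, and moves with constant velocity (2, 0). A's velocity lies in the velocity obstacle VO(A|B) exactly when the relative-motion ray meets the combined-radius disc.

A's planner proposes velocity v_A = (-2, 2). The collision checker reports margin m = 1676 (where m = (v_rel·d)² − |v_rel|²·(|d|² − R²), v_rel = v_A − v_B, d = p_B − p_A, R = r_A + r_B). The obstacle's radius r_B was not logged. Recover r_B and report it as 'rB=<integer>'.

m = 1676
d = (-25, 8);  v_rel = (-4, 2),  |v_rel|² = 20
v_rel×d = (-4)·(8) − (2)·(-25) = 18
since m = R²·20 − 18²:  R² = (324 + 1676) / 20 = 100
R = √100 = 10  ⇒  r_B = 10 − 7 = 3

rB=3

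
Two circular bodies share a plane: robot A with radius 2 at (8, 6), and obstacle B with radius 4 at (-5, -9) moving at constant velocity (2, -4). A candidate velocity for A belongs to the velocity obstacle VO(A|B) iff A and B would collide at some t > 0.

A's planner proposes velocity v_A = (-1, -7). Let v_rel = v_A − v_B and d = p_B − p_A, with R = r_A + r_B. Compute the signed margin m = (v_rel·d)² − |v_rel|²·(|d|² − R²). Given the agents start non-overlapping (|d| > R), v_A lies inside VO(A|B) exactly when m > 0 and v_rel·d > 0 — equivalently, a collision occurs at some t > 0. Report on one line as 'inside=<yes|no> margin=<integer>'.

d = (-13, -15),  |d|² = 394;  R = 2+4 = 6,  c = 394−6² = 358
v_rel = (-3, -3),  |v_rel|² = 18;  v_rel·d = (-3)·(-13) + (-3)·(-15) = 84
18·t² − 168·t + 358 = 0  ⇒  m = 84² − 18·358 = 612
m = 612 > 0,  v_rel·d = 84 > 0  ⇒  inside

inside=yes margin=612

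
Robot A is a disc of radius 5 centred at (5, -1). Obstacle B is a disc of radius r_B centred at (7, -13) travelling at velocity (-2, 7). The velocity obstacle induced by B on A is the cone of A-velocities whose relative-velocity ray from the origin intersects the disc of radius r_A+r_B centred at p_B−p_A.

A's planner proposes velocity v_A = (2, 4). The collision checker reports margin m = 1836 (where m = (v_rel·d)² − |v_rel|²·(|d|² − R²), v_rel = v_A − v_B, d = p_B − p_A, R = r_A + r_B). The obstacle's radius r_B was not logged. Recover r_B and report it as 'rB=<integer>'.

m = 1836
d = (2, -12);  v_rel = (4, -3),  |v_rel|² = 25
v_rel×d = (4)·(-12) − (-3)·(2) = -42
since m = R²·25 − (-42)²:  R² = (1764 + 1836) / 25 = 144
R = √144 = 12  ⇒  r_B = 12 − 5 = 7

rB=7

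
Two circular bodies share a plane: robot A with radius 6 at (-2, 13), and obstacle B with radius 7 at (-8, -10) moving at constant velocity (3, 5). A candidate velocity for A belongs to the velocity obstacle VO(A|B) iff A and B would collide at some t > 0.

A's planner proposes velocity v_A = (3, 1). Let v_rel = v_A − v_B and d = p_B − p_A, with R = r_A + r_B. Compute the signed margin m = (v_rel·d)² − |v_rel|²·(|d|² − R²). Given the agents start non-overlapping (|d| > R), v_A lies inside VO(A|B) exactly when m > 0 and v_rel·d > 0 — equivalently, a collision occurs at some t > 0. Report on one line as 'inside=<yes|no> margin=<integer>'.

d = (-6, -23),  |d|² = 565;  R = 6+7 = 13,  c = 565−13² = 396
v_rel = (0, -4),  |v_rel|² = 16;  v_rel·d = (0)·(-6) + (-4)·(-23) = 92
16·t² − 184·t + 396 = 0  ⇒  m = 92² − 16·396 = 2128
m = 2128 > 0,  v_rel·d = 92 > 0  ⇒  inside

inside=yes margin=2128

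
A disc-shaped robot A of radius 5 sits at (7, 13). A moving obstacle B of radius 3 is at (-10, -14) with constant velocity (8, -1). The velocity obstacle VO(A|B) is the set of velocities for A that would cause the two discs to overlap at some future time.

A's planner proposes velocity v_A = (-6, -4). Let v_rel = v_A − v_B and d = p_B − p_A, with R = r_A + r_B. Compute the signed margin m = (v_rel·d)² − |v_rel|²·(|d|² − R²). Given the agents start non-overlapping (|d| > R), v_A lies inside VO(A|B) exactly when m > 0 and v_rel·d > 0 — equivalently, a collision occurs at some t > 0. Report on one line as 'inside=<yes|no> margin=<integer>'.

d = (-17, -27),  |d|² = 1018;  R = 5+3 = 8,  c = 1018−8² = 954
v_rel = (-14, -3),  |v_rel|² = 205;  v_rel·d = (-14)·(-17) + (-3)·(-27) = 319
205·t² − 638·t + 954 = 0  ⇒  m = 319² − 205·954 = -93809
m = -93809 < 0,  v_rel·d = 319 > 0  ⇒  outside

inside=no margin=-93809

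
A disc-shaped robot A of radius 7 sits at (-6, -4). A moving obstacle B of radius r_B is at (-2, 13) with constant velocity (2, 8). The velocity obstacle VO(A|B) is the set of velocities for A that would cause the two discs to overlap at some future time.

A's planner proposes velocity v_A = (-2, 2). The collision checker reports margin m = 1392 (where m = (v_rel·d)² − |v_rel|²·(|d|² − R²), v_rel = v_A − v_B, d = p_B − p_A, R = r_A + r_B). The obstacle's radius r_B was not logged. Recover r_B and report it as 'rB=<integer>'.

m = 1392
d = (4, 17);  v_rel = (-4, -6),  |v_rel|² = 52
v_rel×d = (-4)·(17) − (-6)·(4) = -44
since m = R²·52 − (-44)²:  R² = (1936 + 1392) / 52 = 64
R = √64 = 8  ⇒  r_B = 8 − 7 = 1

rB=1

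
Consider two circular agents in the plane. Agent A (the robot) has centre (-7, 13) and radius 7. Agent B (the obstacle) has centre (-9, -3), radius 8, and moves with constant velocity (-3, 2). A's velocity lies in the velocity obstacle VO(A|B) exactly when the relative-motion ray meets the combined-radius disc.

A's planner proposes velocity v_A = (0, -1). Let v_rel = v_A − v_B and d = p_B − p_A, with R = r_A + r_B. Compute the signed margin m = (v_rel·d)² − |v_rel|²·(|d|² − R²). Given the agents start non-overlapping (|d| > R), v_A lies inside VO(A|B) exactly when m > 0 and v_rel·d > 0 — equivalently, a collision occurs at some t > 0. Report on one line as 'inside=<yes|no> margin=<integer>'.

d = (-2, -16),  |d|² = 260;  R = 7+8 = 15,  c = 260−15² = 35
v_rel = (3, -3),  |v_rel|² = 18;  v_rel·d = (3)·(-2) + (-3)·(-16) = 42
18·t² − 84·t + 35 = 0  ⇒  m = 42² − 18·35 = 1134
m = 1134 > 0,  v_rel·d = 42 > 0  ⇒  inside

inside=yes margin=1134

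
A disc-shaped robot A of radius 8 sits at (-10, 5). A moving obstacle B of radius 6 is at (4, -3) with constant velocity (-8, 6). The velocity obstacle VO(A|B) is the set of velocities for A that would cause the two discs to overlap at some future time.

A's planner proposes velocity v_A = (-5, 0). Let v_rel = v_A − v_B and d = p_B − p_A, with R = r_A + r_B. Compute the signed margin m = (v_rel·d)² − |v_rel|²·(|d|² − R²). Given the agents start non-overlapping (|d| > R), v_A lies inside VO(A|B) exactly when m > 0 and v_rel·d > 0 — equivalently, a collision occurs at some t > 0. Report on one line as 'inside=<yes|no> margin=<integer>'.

d = (14, -8),  |d|² = 260;  R = 8+6 = 14,  c = 260−14² = 64
v_rel = (3, -6),  |v_rel|² = 45;  v_rel·d = (3)·(14) + (-6)·(-8) = 90
45·t² − 180·t + 64 = 0  ⇒  m = 90² − 45·64 = 5220
m = 5220 > 0,  v_rel·d = 90 > 0  ⇒  inside

inside=yes margin=5220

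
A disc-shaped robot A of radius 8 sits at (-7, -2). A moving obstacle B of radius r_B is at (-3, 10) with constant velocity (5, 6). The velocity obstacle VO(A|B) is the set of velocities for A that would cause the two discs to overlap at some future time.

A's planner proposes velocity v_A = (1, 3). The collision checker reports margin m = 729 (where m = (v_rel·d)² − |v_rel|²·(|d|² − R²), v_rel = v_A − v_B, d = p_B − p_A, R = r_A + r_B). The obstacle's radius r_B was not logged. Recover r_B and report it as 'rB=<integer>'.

m = 729
d = (4, 12);  v_rel = (-4, -3),  |v_rel|² = 25
v_rel×d = (-4)·(12) − (-3)·(4) = -36
since m = R²·25 − (-36)²:  R² = (1296 + 729) / 25 = 81
R = √81 = 9  ⇒  r_B = 9 − 8 = 1

rB=1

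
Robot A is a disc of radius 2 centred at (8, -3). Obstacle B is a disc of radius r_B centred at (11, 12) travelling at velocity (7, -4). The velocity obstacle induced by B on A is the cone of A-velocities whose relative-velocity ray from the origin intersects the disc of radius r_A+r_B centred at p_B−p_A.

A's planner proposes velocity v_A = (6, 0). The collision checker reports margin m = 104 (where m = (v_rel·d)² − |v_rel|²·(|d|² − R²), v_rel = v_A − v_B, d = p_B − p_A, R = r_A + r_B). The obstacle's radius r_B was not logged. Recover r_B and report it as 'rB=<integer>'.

m = 104
d = (3, 15);  v_rel = (-1, 4),  |v_rel|² = 17
v_rel×d = (-1)·(15) − (4)·(3) = -27
since m = R²·17 − (-27)²:  R² = (729 + 104) / 17 = 49
R = √49 = 7  ⇒  r_B = 7 − 2 = 5

rB=5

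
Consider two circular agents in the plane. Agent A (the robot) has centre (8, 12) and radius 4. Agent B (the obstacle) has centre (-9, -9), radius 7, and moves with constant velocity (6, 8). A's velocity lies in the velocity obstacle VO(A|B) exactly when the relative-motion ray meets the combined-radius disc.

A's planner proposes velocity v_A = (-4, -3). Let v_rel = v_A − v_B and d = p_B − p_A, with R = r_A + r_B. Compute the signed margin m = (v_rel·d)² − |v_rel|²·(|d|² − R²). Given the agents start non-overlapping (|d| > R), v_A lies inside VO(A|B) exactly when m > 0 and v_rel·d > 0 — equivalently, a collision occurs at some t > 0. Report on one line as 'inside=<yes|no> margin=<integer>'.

d = (-17, -21),  |d|² = 730;  R = 4+7 = 11,  c = 730−11² = 609
v_rel = (-10, -11),  |v_rel|² = 221;  v_rel·d = (-10)·(-17) + (-11)·(-21) = 401
221·t² − 802·t + 609 = 0  ⇒  m = 401² − 221·609 = 26212
m = 26212 > 0,  v_rel·d = 401 > 0  ⇒  inside

inside=yes margin=26212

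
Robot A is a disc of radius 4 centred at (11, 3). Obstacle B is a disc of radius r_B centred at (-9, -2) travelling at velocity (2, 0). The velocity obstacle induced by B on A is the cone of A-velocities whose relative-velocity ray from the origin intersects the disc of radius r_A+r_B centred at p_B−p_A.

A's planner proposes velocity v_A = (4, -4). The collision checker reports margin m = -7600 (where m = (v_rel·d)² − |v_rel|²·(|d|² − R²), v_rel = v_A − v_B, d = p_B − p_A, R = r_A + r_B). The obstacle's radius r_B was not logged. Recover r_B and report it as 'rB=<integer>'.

m = -7600
d = (-20, -5);  v_rel = (2, -4),  |v_rel|² = 20
v_rel×d = (2)·(-5) − (-4)·(-20) = -90
since m = R²·20 − (-90)²:  R² = (8100 + -7600) / 20 = 25
R = √25 = 5  ⇒  r_B = 5 − 4 = 1

rB=1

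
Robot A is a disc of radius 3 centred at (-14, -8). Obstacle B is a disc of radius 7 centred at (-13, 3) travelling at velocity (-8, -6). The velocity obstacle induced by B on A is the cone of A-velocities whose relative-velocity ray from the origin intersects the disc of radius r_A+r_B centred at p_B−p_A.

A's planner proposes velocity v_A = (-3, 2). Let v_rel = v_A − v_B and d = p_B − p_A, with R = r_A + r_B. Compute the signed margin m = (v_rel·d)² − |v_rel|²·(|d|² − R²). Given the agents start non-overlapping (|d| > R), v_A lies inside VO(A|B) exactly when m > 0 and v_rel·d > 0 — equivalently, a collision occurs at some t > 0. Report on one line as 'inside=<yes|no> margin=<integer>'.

d = (1, 11),  |d|² = 122;  R = 3+7 = 10,  c = 122−10² = 22
v_rel = (5, 8),  |v_rel|² = 89;  v_rel·d = (5)·(1) + (8)·(11) = 93
89·t² − 186·t + 22 = 0  ⇒  m = 93² − 89·22 = 6691
m = 6691 > 0,  v_rel·d = 93 > 0  ⇒  inside

inside=yes margin=6691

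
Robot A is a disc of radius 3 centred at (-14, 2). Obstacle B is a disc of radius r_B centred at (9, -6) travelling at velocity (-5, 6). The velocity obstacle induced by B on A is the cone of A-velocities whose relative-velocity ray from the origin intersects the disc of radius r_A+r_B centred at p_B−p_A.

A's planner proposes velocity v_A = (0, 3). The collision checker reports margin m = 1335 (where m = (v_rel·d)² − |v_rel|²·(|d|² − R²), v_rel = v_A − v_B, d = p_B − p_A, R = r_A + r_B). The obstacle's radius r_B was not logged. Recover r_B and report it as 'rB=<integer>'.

m = 1335
d = (23, -8);  v_rel = (5, -3),  |v_rel|² = 34
v_rel×d = (5)·(-8) − (-3)·(23) = 29
since m = R²·34 − 29²:  R² = (841 + 1335) / 34 = 64
R = √64 = 8  ⇒  r_B = 8 − 3 = 5

rB=5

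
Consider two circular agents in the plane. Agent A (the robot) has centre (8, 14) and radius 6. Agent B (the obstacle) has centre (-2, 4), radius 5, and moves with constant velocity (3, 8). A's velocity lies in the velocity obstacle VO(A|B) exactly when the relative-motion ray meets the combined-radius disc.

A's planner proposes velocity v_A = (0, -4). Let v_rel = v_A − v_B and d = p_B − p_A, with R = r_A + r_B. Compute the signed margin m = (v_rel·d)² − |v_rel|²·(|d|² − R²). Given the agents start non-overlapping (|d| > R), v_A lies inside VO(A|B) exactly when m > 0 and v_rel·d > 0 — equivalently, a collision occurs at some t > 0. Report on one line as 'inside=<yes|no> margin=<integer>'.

d = (-10, -10),  |d|² = 200;  R = 6+5 = 11,  c = 200−11² = 79
v_rel = (-3, -12),  |v_rel|² = 153;  v_rel·d = (-3)·(-10) + (-12)·(-10) = 150
153·t² − 300·t + 79 = 0  ⇒  m = 150² − 153·79 = 10413
m = 10413 > 0,  v_rel·d = 150 > 0  ⇒  inside

inside=yes margin=10413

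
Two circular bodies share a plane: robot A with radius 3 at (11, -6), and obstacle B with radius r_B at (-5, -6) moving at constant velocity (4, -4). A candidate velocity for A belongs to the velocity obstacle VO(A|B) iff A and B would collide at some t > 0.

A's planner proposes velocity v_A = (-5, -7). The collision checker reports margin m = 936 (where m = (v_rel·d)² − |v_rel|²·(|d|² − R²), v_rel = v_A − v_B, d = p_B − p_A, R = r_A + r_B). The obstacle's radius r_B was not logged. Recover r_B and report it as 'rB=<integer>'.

m = 936
d = (-16, 0);  v_rel = (-9, -3),  |v_rel|² = 90
v_rel×d = (-9)·(0) − (-3)·(-16) = -48
since m = R²·90 − (-48)²:  R² = (2304 + 936) / 90 = 36
R = √36 = 6  ⇒  r_B = 6 − 3 = 3

rB=3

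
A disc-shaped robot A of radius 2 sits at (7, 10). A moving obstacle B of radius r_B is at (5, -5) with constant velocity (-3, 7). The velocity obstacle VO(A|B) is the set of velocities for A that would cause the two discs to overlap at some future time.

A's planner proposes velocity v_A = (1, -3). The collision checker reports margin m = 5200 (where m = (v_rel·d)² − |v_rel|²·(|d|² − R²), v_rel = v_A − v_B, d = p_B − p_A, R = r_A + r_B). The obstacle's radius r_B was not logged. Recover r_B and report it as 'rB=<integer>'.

m = 5200
d = (-2, -15);  v_rel = (4, -10),  |v_rel|² = 116
v_rel×d = (4)·(-15) − (-10)·(-2) = -80
since m = R²·116 − (-80)²:  R² = (6400 + 5200) / 116 = 100
R = √100 = 10  ⇒  r_B = 10 − 2 = 8

rB=8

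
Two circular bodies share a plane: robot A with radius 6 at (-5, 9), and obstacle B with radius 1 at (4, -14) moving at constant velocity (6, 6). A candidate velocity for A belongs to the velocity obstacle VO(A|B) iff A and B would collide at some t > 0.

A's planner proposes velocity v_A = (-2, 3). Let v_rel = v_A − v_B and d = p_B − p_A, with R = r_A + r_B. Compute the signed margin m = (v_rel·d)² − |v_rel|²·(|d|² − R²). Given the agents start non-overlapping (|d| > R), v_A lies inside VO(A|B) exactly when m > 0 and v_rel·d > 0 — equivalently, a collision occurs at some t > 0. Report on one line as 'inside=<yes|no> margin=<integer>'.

d = (9, -23),  |d|² = 610;  R = 6+1 = 7,  c = 610−7² = 561
v_rel = (-8, -3),  |v_rel|² = 73;  v_rel·d = (-8)·(9) + (-3)·(-23) = -3
73·t² + 6·t + 561 = 0  ⇒  m = (-3)² − 73·561 = -40944
m = -40944 < 0,  v_rel·d = -3 < 0  ⇒  outside

inside=no margin=-40944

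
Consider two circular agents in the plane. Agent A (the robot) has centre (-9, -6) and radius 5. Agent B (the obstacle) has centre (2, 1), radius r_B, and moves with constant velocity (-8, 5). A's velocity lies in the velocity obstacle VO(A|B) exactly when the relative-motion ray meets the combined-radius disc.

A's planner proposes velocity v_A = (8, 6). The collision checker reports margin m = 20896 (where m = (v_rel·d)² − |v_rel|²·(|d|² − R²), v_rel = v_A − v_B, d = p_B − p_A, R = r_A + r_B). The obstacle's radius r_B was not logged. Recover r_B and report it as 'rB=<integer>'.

m = 20896
d = (11, 7);  v_rel = (16, 1),  |v_rel|² = 257
v_rel×d = (16)·(7) − (1)·(11) = 101
since m = R²·257 − 101²:  R² = (10201 + 20896) / 257 = 121
R = √121 = 11  ⇒  r_B = 11 − 5 = 6

rB=6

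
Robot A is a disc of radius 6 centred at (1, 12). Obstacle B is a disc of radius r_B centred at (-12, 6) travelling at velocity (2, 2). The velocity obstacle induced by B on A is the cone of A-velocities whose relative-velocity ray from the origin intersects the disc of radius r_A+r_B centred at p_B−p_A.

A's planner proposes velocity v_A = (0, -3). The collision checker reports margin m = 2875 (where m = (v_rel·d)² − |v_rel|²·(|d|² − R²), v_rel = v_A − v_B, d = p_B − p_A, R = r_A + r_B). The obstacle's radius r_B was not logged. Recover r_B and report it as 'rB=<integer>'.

m = 2875
d = (-13, -6);  v_rel = (-2, -5),  |v_rel|² = 29
v_rel×d = (-2)·(-6) − (-5)·(-13) = -53
since m = R²·29 − (-53)²:  R² = (2809 + 2875) / 29 = 196
R = √196 = 14  ⇒  r_B = 14 − 6 = 8

rB=8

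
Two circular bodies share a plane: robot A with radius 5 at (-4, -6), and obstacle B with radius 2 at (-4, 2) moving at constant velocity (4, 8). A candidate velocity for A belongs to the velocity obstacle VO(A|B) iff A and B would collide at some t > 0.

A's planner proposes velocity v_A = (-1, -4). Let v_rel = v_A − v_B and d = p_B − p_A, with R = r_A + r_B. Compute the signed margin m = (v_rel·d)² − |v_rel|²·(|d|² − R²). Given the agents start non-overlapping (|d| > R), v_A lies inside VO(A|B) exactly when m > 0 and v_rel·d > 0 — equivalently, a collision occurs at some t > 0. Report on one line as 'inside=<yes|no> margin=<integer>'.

d = (0, 8),  |d|² = 64;  R = 5+2 = 7,  c = 64−7² = 15
v_rel = (-5, -12),  |v_rel|² = 169;  v_rel·d = (-5)·(0) + (-12)·(8) = -96
169·t² + 192·t + 15 = 0  ⇒  m = (-96)² − 169·15 = 6681
m = 6681 > 0,  v_rel·d = -96 < 0  ⇒  outside

inside=no margin=6681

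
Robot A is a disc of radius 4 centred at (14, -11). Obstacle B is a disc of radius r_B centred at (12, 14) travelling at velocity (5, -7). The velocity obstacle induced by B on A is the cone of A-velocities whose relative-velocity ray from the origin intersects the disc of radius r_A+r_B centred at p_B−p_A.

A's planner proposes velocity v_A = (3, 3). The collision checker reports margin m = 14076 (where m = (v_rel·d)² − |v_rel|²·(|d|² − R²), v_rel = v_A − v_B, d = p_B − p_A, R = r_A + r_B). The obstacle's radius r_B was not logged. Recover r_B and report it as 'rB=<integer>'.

m = 14076
d = (-2, 25);  v_rel = (-2, 10),  |v_rel|² = 104
v_rel×d = (-2)·(25) − (10)·(-2) = -30
since m = R²·104 − (-30)²:  R² = (900 + 14076) / 104 = 144
R = √144 = 12  ⇒  r_B = 12 − 4 = 8

rB=8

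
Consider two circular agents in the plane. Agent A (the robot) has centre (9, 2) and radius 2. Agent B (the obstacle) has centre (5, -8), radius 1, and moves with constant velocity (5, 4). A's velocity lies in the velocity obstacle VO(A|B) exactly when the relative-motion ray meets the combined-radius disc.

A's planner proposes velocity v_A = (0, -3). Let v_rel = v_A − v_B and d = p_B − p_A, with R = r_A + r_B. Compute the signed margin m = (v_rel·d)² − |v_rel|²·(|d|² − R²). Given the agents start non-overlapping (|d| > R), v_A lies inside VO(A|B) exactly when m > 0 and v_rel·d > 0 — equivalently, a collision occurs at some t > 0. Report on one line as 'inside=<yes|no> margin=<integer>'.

d = (-4, -10),  |d|² = 116;  R = 2+1 = 3,  c = 116−3² = 107
v_rel = (-5, -7),  |v_rel|² = 74;  v_rel·d = (-5)·(-4) + (-7)·(-10) = 90
74·t² − 180·t + 107 = 0  ⇒  m = 90² − 74·107 = 182
m = 182 > 0,  v_rel·d = 90 > 0  ⇒  inside

inside=yes margin=182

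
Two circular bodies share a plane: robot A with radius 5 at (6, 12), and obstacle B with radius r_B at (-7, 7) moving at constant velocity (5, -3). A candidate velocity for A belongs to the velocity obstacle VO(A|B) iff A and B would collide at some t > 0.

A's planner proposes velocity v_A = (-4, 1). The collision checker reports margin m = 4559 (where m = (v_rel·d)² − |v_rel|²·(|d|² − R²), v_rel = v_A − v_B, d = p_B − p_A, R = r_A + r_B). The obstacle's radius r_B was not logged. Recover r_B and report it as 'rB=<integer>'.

m = 4559
d = (-13, -5);  v_rel = (-9, 4),  |v_rel|² = 97
v_rel×d = (-9)·(-5) − (4)·(-13) = 97
since m = R²·97 − 97²:  R² = (9409 + 4559) / 97 = 144
R = √144 = 12  ⇒  r_B = 12 − 5 = 7

rB=7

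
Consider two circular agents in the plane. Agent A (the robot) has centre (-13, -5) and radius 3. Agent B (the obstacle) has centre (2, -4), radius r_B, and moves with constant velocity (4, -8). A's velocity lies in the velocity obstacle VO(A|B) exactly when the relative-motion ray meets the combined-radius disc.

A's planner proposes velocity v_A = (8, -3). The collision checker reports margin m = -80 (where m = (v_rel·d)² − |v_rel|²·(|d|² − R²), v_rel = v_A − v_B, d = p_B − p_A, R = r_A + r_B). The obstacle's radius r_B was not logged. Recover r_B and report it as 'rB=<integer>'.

m = -80
d = (15, 1);  v_rel = (4, 5),  |v_rel|² = 41
v_rel×d = (4)·(1) − (5)·(15) = -71
since m = R²·41 − (-71)²:  R² = (5041 + -80) / 41 = 121
R = √121 = 11  ⇒  r_B = 11 − 3 = 8

rB=8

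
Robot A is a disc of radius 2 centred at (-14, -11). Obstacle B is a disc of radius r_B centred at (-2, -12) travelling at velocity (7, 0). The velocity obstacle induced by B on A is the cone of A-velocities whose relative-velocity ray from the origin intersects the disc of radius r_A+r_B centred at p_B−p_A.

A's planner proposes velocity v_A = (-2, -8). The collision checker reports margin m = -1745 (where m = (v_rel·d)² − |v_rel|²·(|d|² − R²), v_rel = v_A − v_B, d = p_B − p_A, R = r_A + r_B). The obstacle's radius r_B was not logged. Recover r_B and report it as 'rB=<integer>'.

m = -1745
d = (12, -1);  v_rel = (-9, -8),  |v_rel|² = 145
v_rel×d = (-9)·(-1) − (-8)·(12) = 105
since m = R²·145 − 105²:  R² = (11025 + -1745) / 145 = 64
R = √64 = 8  ⇒  r_B = 8 − 2 = 6

rB=6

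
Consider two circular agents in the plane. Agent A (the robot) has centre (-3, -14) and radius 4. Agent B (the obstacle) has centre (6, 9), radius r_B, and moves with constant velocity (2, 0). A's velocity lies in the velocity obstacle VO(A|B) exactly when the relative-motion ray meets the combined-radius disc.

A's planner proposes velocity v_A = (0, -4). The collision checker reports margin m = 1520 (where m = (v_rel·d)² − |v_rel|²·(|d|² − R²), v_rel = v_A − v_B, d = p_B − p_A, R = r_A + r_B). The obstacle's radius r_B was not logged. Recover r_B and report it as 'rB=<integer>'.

m = 1520
d = (9, 23);  v_rel = (-2, -4),  |v_rel|² = 20
v_rel×d = (-2)·(23) − (-4)·(9) = -10
since m = R²·20 − (-10)²:  R² = (100 + 1520) / 20 = 81
R = √81 = 9  ⇒  r_B = 9 − 4 = 5

rB=5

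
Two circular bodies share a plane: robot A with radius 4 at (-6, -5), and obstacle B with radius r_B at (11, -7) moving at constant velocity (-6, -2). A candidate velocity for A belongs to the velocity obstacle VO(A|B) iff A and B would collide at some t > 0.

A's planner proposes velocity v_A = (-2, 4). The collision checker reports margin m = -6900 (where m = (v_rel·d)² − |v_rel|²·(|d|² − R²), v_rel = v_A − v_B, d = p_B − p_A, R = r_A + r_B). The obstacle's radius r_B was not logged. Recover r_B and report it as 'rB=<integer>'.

m = -6900
d = (17, -2);  v_rel = (4, 6),  |v_rel|² = 52
v_rel×d = (4)·(-2) − (6)·(17) = -110
since m = R²·52 − (-110)²:  R² = (12100 + -6900) / 52 = 100
R = √100 = 10  ⇒  r_B = 10 − 4 = 6

rB=6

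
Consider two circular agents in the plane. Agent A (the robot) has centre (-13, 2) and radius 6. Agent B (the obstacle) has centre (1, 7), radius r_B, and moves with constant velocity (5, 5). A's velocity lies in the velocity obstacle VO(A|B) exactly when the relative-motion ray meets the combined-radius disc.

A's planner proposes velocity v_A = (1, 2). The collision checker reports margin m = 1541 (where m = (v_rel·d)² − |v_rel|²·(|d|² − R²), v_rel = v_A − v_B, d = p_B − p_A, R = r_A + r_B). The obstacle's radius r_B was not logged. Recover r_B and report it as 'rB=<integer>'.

m = 1541
d = (14, 5);  v_rel = (-4, -3),  |v_rel|² = 25
v_rel×d = (-4)·(5) − (-3)·(14) = 22
since m = R²·25 − 22²:  R² = (484 + 1541) / 25 = 81
R = √81 = 9  ⇒  r_B = 9 − 6 = 3

rB=3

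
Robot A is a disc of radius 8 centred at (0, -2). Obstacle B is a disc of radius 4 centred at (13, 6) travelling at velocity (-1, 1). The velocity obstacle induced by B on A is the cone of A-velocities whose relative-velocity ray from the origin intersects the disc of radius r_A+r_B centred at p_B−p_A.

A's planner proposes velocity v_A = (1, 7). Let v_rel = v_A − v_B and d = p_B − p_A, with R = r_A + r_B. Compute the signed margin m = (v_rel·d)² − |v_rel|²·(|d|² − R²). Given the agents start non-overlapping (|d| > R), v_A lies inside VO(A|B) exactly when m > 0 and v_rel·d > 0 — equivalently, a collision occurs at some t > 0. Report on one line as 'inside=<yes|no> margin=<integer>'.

d = (13, 8),  |d|² = 233;  R = 8+4 = 12,  c = 233−12² = 89
v_rel = (2, 6),  |v_rel|² = 40;  v_rel·d = (2)·(13) + (6)·(8) = 74
40·t² − 148·t + 89 = 0  ⇒  m = 74² − 40·89 = 1916
m = 1916 > 0,  v_rel·d = 74 > 0  ⇒  inside

inside=yes margin=1916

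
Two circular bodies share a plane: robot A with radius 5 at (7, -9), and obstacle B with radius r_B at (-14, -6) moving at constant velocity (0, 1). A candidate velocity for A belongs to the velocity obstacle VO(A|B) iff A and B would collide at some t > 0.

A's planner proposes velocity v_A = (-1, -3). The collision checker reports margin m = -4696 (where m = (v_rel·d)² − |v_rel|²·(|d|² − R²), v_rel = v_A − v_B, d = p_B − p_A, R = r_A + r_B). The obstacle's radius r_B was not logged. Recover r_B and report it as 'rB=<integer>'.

m = -4696
d = (-21, 3);  v_rel = (-1, -4),  |v_rel|² = 17
v_rel×d = (-1)·(3) − (-4)·(-21) = -87
since m = R²·17 − (-87)²:  R² = (7569 + -4696) / 17 = 169
R = √169 = 13  ⇒  r_B = 13 − 5 = 8

rB=8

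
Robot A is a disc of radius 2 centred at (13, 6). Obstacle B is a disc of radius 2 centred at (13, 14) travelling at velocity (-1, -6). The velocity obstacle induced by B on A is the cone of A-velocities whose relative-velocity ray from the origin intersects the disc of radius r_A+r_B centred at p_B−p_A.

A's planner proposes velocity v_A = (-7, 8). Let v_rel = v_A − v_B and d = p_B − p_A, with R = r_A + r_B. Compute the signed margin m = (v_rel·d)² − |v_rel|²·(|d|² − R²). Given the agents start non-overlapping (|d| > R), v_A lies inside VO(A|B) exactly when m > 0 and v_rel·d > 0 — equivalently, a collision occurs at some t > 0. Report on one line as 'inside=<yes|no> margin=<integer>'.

d = (0, 8),  |d|² = 64;  R = 2+2 = 4,  c = 64−4² = 48
v_rel = (-6, 14),  |v_rel|² = 232;  v_rel·d = (-6)·(0) + (14)·(8) = 112
232·t² − 224·t + 48 = 0  ⇒  m = 112² − 232·48 = 1408
m = 1408 > 0,  v_rel·d = 112 > 0  ⇒  inside

inside=yes margin=1408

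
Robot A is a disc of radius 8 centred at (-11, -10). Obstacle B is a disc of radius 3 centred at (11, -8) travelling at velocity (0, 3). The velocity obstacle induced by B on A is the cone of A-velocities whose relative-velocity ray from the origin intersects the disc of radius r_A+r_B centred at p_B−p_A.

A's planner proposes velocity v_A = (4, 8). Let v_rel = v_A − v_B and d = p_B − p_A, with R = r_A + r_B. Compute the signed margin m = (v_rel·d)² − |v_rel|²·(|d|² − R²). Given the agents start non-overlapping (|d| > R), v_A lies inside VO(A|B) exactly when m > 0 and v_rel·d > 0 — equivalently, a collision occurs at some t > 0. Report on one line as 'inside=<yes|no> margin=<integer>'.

d = (22, 2),  |d|² = 488;  R = 8+3 = 11,  c = 488−11² = 367
v_rel = (4, 5),  |v_rel|² = 41;  v_rel·d = (4)·(22) + (5)·(2) = 98
41·t² − 196·t + 367 = 0  ⇒  m = 98² − 41·367 = -5443
m = -5443 < 0,  v_rel·d = 98 > 0  ⇒  outside

inside=no margin=-5443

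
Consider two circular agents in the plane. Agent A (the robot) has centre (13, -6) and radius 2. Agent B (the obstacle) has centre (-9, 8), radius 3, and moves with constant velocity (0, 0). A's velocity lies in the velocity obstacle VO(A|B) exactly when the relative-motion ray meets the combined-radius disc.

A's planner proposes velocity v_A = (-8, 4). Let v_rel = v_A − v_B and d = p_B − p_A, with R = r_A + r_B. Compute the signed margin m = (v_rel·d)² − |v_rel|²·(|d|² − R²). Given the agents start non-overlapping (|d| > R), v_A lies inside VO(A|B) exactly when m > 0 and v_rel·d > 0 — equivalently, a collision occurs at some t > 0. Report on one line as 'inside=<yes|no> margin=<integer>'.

d = (-22, 14),  |d|² = 680;  R = 2+3 = 5,  c = 680−5² = 655
v_rel = (-8, 4),  |v_rel|² = 80;  v_rel·d = (-8)·(-22) + (4)·(14) = 232
80·t² − 464·t + 655 = 0  ⇒  m = 232² − 80·655 = 1424
m = 1424 > 0,  v_rel·d = 232 > 0  ⇒  inside

inside=yes margin=1424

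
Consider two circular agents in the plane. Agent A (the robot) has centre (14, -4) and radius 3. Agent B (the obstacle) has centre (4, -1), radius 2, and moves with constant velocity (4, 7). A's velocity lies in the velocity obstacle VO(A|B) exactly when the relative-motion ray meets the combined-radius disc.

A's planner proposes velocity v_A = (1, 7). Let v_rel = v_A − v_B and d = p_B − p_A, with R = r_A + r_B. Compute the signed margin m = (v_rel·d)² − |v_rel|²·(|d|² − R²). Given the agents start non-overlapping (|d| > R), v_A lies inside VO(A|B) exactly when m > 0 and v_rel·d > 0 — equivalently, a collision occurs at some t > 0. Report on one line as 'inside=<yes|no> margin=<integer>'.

d = (-10, 3),  |d|² = 109;  R = 3+2 = 5,  c = 109−5² = 84
v_rel = (-3, 0),  |v_rel|² = 9;  v_rel·d = (-3)·(-10) + (0)·(3) = 30
9·t² − 60·t + 84 = 0  ⇒  m = 30² − 9·84 = 144
m = 144 > 0,  v_rel·d = 30 > 0  ⇒  inside

inside=yes margin=144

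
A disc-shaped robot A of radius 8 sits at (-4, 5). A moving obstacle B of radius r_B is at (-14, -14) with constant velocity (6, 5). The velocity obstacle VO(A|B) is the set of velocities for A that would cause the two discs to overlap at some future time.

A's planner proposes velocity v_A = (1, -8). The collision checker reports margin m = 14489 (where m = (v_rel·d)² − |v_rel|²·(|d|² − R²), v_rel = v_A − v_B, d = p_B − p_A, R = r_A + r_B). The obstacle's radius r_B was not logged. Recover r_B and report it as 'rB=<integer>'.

m = 14489
d = (-10, -19);  v_rel = (-5, -13),  |v_rel|² = 194
v_rel×d = (-5)·(-19) − (-13)·(-10) = -35
since m = R²·194 − (-35)²:  R² = (1225 + 14489) / 194 = 81
R = √81 = 9  ⇒  r_B = 9 − 8 = 1

rB=1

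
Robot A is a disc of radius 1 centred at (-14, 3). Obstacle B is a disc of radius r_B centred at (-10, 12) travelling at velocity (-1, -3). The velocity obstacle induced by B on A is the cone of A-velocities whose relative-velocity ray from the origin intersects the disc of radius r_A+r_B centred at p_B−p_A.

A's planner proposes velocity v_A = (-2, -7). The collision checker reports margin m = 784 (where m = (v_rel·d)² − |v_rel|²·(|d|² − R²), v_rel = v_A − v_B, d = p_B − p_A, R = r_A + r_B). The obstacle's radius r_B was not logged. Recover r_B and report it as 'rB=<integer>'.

m = 784
d = (4, 9);  v_rel = (-1, -4),  |v_rel|² = 17
v_rel×d = (-1)·(9) − (-4)·(4) = 7
since m = R²·17 − 7²:  R² = (49 + 784) / 17 = 49
R = √49 = 7  ⇒  r_B = 7 − 1 = 6

rB=6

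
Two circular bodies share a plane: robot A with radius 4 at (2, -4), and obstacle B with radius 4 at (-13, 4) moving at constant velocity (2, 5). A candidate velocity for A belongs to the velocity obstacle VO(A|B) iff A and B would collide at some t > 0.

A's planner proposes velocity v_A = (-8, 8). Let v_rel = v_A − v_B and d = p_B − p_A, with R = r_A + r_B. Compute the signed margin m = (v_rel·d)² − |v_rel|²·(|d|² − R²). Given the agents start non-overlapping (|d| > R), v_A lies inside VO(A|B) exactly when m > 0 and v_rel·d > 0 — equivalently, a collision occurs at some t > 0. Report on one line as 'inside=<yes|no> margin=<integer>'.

d = (-15, 8),  |d|² = 289;  R = 4+4 = 8,  c = 289−8² = 225
v_rel = (-10, 3),  |v_rel|² = 109;  v_rel·d = (-10)·(-15) + (3)·(8) = 174
109·t² − 348·t + 225 = 0  ⇒  m = 174² − 109·225 = 5751
m = 5751 > 0,  v_rel·d = 174 > 0  ⇒  inside

inside=yes margin=5751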